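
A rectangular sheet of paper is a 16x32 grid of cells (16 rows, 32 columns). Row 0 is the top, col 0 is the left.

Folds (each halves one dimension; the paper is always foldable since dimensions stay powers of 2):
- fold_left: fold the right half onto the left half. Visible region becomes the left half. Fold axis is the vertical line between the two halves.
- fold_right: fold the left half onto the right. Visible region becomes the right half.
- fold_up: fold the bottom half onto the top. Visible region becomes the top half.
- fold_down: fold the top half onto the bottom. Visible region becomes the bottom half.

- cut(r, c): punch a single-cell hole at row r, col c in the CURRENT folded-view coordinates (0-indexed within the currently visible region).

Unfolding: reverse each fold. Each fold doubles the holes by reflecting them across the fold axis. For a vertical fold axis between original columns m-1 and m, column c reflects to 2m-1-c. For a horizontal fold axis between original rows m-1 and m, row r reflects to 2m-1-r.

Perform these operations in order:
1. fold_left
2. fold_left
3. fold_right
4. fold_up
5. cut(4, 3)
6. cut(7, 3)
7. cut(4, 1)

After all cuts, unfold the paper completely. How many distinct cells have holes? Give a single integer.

Op 1 fold_left: fold axis v@16; visible region now rows[0,16) x cols[0,16) = 16x16
Op 2 fold_left: fold axis v@8; visible region now rows[0,16) x cols[0,8) = 16x8
Op 3 fold_right: fold axis v@4; visible region now rows[0,16) x cols[4,8) = 16x4
Op 4 fold_up: fold axis h@8; visible region now rows[0,8) x cols[4,8) = 8x4
Op 5 cut(4, 3): punch at orig (4,7); cuts so far [(4, 7)]; region rows[0,8) x cols[4,8) = 8x4
Op 6 cut(7, 3): punch at orig (7,7); cuts so far [(4, 7), (7, 7)]; region rows[0,8) x cols[4,8) = 8x4
Op 7 cut(4, 1): punch at orig (4,5); cuts so far [(4, 5), (4, 7), (7, 7)]; region rows[0,8) x cols[4,8) = 8x4
Unfold 1 (reflect across h@8): 6 holes -> [(4, 5), (4, 7), (7, 7), (8, 7), (11, 5), (11, 7)]
Unfold 2 (reflect across v@4): 12 holes -> [(4, 0), (4, 2), (4, 5), (4, 7), (7, 0), (7, 7), (8, 0), (8, 7), (11, 0), (11, 2), (11, 5), (11, 7)]
Unfold 3 (reflect across v@8): 24 holes -> [(4, 0), (4, 2), (4, 5), (4, 7), (4, 8), (4, 10), (4, 13), (4, 15), (7, 0), (7, 7), (7, 8), (7, 15), (8, 0), (8, 7), (8, 8), (8, 15), (11, 0), (11, 2), (11, 5), (11, 7), (11, 8), (11, 10), (11, 13), (11, 15)]
Unfold 4 (reflect across v@16): 48 holes -> [(4, 0), (4, 2), (4, 5), (4, 7), (4, 8), (4, 10), (4, 13), (4, 15), (4, 16), (4, 18), (4, 21), (4, 23), (4, 24), (4, 26), (4, 29), (4, 31), (7, 0), (7, 7), (7, 8), (7, 15), (7, 16), (7, 23), (7, 24), (7, 31), (8, 0), (8, 7), (8, 8), (8, 15), (8, 16), (8, 23), (8, 24), (8, 31), (11, 0), (11, 2), (11, 5), (11, 7), (11, 8), (11, 10), (11, 13), (11, 15), (11, 16), (11, 18), (11, 21), (11, 23), (11, 24), (11, 26), (11, 29), (11, 31)]

Answer: 48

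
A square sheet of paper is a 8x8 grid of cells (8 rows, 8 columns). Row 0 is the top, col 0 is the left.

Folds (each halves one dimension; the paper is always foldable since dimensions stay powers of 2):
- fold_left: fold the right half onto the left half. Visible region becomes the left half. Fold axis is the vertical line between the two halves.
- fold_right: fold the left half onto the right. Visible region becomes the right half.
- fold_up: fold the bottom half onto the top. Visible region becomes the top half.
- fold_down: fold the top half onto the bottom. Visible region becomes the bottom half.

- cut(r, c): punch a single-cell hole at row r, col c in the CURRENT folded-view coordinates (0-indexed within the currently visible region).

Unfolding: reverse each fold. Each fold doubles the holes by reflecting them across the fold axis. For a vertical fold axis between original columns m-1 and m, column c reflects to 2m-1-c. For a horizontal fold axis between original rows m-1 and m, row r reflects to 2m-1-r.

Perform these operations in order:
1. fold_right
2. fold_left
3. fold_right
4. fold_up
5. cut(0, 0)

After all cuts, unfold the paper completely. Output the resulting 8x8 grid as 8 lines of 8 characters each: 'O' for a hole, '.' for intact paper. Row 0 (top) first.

Answer: OOOOOOOO
........
........
........
........
........
........
OOOOOOOO

Derivation:
Op 1 fold_right: fold axis v@4; visible region now rows[0,8) x cols[4,8) = 8x4
Op 2 fold_left: fold axis v@6; visible region now rows[0,8) x cols[4,6) = 8x2
Op 3 fold_right: fold axis v@5; visible region now rows[0,8) x cols[5,6) = 8x1
Op 4 fold_up: fold axis h@4; visible region now rows[0,4) x cols[5,6) = 4x1
Op 5 cut(0, 0): punch at orig (0,5); cuts so far [(0, 5)]; region rows[0,4) x cols[5,6) = 4x1
Unfold 1 (reflect across h@4): 2 holes -> [(0, 5), (7, 5)]
Unfold 2 (reflect across v@5): 4 holes -> [(0, 4), (0, 5), (7, 4), (7, 5)]
Unfold 3 (reflect across v@6): 8 holes -> [(0, 4), (0, 5), (0, 6), (0, 7), (7, 4), (7, 5), (7, 6), (7, 7)]
Unfold 4 (reflect across v@4): 16 holes -> [(0, 0), (0, 1), (0, 2), (0, 3), (0, 4), (0, 5), (0, 6), (0, 7), (7, 0), (7, 1), (7, 2), (7, 3), (7, 4), (7, 5), (7, 6), (7, 7)]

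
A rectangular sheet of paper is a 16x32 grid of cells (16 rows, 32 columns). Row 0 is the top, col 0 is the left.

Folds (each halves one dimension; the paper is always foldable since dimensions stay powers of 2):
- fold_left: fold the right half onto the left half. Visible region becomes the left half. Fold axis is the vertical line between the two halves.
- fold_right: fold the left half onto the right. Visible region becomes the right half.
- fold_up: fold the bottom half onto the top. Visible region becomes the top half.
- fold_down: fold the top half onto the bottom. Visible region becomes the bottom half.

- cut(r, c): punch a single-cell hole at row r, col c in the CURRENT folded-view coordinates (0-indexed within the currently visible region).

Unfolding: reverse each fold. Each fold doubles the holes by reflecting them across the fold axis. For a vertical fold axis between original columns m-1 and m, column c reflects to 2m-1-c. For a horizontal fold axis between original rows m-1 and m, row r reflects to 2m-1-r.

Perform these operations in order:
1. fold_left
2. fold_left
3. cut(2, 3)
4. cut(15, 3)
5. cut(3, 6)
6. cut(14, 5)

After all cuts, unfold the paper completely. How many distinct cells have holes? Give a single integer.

Answer: 16

Derivation:
Op 1 fold_left: fold axis v@16; visible region now rows[0,16) x cols[0,16) = 16x16
Op 2 fold_left: fold axis v@8; visible region now rows[0,16) x cols[0,8) = 16x8
Op 3 cut(2, 3): punch at orig (2,3); cuts so far [(2, 3)]; region rows[0,16) x cols[0,8) = 16x8
Op 4 cut(15, 3): punch at orig (15,3); cuts so far [(2, 3), (15, 3)]; region rows[0,16) x cols[0,8) = 16x8
Op 5 cut(3, 6): punch at orig (3,6); cuts so far [(2, 3), (3, 6), (15, 3)]; region rows[0,16) x cols[0,8) = 16x8
Op 6 cut(14, 5): punch at orig (14,5); cuts so far [(2, 3), (3, 6), (14, 5), (15, 3)]; region rows[0,16) x cols[0,8) = 16x8
Unfold 1 (reflect across v@8): 8 holes -> [(2, 3), (2, 12), (3, 6), (3, 9), (14, 5), (14, 10), (15, 3), (15, 12)]
Unfold 2 (reflect across v@16): 16 holes -> [(2, 3), (2, 12), (2, 19), (2, 28), (3, 6), (3, 9), (3, 22), (3, 25), (14, 5), (14, 10), (14, 21), (14, 26), (15, 3), (15, 12), (15, 19), (15, 28)]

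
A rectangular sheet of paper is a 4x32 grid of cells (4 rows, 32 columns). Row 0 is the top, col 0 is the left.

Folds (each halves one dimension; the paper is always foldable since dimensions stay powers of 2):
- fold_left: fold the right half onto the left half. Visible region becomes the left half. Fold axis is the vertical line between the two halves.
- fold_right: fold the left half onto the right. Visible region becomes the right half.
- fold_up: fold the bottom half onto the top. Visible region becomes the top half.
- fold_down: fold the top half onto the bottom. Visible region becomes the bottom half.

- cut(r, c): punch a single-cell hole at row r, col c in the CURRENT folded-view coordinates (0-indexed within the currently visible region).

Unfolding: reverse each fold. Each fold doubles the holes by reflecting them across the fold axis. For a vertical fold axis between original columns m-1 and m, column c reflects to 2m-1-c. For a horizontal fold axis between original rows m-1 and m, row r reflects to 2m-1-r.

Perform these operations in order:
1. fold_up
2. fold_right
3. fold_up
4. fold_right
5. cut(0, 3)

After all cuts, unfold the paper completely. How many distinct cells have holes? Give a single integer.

Answer: 16

Derivation:
Op 1 fold_up: fold axis h@2; visible region now rows[0,2) x cols[0,32) = 2x32
Op 2 fold_right: fold axis v@16; visible region now rows[0,2) x cols[16,32) = 2x16
Op 3 fold_up: fold axis h@1; visible region now rows[0,1) x cols[16,32) = 1x16
Op 4 fold_right: fold axis v@24; visible region now rows[0,1) x cols[24,32) = 1x8
Op 5 cut(0, 3): punch at orig (0,27); cuts so far [(0, 27)]; region rows[0,1) x cols[24,32) = 1x8
Unfold 1 (reflect across v@24): 2 holes -> [(0, 20), (0, 27)]
Unfold 2 (reflect across h@1): 4 holes -> [(0, 20), (0, 27), (1, 20), (1, 27)]
Unfold 3 (reflect across v@16): 8 holes -> [(0, 4), (0, 11), (0, 20), (0, 27), (1, 4), (1, 11), (1, 20), (1, 27)]
Unfold 4 (reflect across h@2): 16 holes -> [(0, 4), (0, 11), (0, 20), (0, 27), (1, 4), (1, 11), (1, 20), (1, 27), (2, 4), (2, 11), (2, 20), (2, 27), (3, 4), (3, 11), (3, 20), (3, 27)]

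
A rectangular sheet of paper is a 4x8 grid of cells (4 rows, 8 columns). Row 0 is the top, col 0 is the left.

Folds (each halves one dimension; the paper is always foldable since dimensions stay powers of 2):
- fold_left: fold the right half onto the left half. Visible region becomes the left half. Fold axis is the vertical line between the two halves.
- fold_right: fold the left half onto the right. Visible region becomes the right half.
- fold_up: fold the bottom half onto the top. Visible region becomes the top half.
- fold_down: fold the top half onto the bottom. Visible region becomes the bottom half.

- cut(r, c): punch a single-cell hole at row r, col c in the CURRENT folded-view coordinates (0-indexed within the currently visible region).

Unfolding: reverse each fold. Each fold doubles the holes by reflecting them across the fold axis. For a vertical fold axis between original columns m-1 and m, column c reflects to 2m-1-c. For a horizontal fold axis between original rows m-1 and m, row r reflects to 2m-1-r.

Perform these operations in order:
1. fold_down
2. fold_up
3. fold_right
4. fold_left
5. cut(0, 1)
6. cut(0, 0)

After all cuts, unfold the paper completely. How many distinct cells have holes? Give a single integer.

Answer: 32

Derivation:
Op 1 fold_down: fold axis h@2; visible region now rows[2,4) x cols[0,8) = 2x8
Op 2 fold_up: fold axis h@3; visible region now rows[2,3) x cols[0,8) = 1x8
Op 3 fold_right: fold axis v@4; visible region now rows[2,3) x cols[4,8) = 1x4
Op 4 fold_left: fold axis v@6; visible region now rows[2,3) x cols[4,6) = 1x2
Op 5 cut(0, 1): punch at orig (2,5); cuts so far [(2, 5)]; region rows[2,3) x cols[4,6) = 1x2
Op 6 cut(0, 0): punch at orig (2,4); cuts so far [(2, 4), (2, 5)]; region rows[2,3) x cols[4,6) = 1x2
Unfold 1 (reflect across v@6): 4 holes -> [(2, 4), (2, 5), (2, 6), (2, 7)]
Unfold 2 (reflect across v@4): 8 holes -> [(2, 0), (2, 1), (2, 2), (2, 3), (2, 4), (2, 5), (2, 6), (2, 7)]
Unfold 3 (reflect across h@3): 16 holes -> [(2, 0), (2, 1), (2, 2), (2, 3), (2, 4), (2, 5), (2, 6), (2, 7), (3, 0), (3, 1), (3, 2), (3, 3), (3, 4), (3, 5), (3, 6), (3, 7)]
Unfold 4 (reflect across h@2): 32 holes -> [(0, 0), (0, 1), (0, 2), (0, 3), (0, 4), (0, 5), (0, 6), (0, 7), (1, 0), (1, 1), (1, 2), (1, 3), (1, 4), (1, 5), (1, 6), (1, 7), (2, 0), (2, 1), (2, 2), (2, 3), (2, 4), (2, 5), (2, 6), (2, 7), (3, 0), (3, 1), (3, 2), (3, 3), (3, 4), (3, 5), (3, 6), (3, 7)]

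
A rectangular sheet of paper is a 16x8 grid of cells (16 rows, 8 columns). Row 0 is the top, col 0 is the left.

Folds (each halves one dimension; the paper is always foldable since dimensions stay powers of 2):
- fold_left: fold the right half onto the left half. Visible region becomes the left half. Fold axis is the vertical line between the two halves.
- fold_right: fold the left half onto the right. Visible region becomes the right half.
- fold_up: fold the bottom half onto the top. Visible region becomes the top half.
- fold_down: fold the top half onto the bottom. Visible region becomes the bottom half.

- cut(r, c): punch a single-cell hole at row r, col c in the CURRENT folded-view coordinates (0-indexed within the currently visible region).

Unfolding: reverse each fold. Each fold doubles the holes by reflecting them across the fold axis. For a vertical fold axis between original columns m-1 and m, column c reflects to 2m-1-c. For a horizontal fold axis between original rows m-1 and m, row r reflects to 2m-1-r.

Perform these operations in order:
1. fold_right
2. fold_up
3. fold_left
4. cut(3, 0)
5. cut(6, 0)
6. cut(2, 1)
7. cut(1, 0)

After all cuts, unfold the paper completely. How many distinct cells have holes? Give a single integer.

Op 1 fold_right: fold axis v@4; visible region now rows[0,16) x cols[4,8) = 16x4
Op 2 fold_up: fold axis h@8; visible region now rows[0,8) x cols[4,8) = 8x4
Op 3 fold_left: fold axis v@6; visible region now rows[0,8) x cols[4,6) = 8x2
Op 4 cut(3, 0): punch at orig (3,4); cuts so far [(3, 4)]; region rows[0,8) x cols[4,6) = 8x2
Op 5 cut(6, 0): punch at orig (6,4); cuts so far [(3, 4), (6, 4)]; region rows[0,8) x cols[4,6) = 8x2
Op 6 cut(2, 1): punch at orig (2,5); cuts so far [(2, 5), (3, 4), (6, 4)]; region rows[0,8) x cols[4,6) = 8x2
Op 7 cut(1, 0): punch at orig (1,4); cuts so far [(1, 4), (2, 5), (3, 4), (6, 4)]; region rows[0,8) x cols[4,6) = 8x2
Unfold 1 (reflect across v@6): 8 holes -> [(1, 4), (1, 7), (2, 5), (2, 6), (3, 4), (3, 7), (6, 4), (6, 7)]
Unfold 2 (reflect across h@8): 16 holes -> [(1, 4), (1, 7), (2, 5), (2, 6), (3, 4), (3, 7), (6, 4), (6, 7), (9, 4), (9, 7), (12, 4), (12, 7), (13, 5), (13, 6), (14, 4), (14, 7)]
Unfold 3 (reflect across v@4): 32 holes -> [(1, 0), (1, 3), (1, 4), (1, 7), (2, 1), (2, 2), (2, 5), (2, 6), (3, 0), (3, 3), (3, 4), (3, 7), (6, 0), (6, 3), (6, 4), (6, 7), (9, 0), (9, 3), (9, 4), (9, 7), (12, 0), (12, 3), (12, 4), (12, 7), (13, 1), (13, 2), (13, 5), (13, 6), (14, 0), (14, 3), (14, 4), (14, 7)]

Answer: 32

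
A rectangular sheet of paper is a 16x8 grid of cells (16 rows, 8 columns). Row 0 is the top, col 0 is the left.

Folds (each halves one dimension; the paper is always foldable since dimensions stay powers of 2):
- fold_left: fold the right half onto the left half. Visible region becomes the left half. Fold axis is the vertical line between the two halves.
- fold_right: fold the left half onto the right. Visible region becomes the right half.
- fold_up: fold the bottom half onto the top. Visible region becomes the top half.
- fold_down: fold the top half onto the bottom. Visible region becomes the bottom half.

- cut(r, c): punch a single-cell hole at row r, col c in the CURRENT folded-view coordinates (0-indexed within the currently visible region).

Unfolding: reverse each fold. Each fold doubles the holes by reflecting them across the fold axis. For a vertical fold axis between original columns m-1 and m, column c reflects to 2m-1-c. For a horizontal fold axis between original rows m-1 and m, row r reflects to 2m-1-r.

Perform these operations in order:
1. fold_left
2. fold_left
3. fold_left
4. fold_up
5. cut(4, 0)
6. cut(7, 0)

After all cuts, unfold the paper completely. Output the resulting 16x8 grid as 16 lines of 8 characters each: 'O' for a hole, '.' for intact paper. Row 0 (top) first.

Answer: ........
........
........
........
OOOOOOOO
........
........
OOOOOOOO
OOOOOOOO
........
........
OOOOOOOO
........
........
........
........

Derivation:
Op 1 fold_left: fold axis v@4; visible region now rows[0,16) x cols[0,4) = 16x4
Op 2 fold_left: fold axis v@2; visible region now rows[0,16) x cols[0,2) = 16x2
Op 3 fold_left: fold axis v@1; visible region now rows[0,16) x cols[0,1) = 16x1
Op 4 fold_up: fold axis h@8; visible region now rows[0,8) x cols[0,1) = 8x1
Op 5 cut(4, 0): punch at orig (4,0); cuts so far [(4, 0)]; region rows[0,8) x cols[0,1) = 8x1
Op 6 cut(7, 0): punch at orig (7,0); cuts so far [(4, 0), (7, 0)]; region rows[0,8) x cols[0,1) = 8x1
Unfold 1 (reflect across h@8): 4 holes -> [(4, 0), (7, 0), (8, 0), (11, 0)]
Unfold 2 (reflect across v@1): 8 holes -> [(4, 0), (4, 1), (7, 0), (7, 1), (8, 0), (8, 1), (11, 0), (11, 1)]
Unfold 3 (reflect across v@2): 16 holes -> [(4, 0), (4, 1), (4, 2), (4, 3), (7, 0), (7, 1), (7, 2), (7, 3), (8, 0), (8, 1), (8, 2), (8, 3), (11, 0), (11, 1), (11, 2), (11, 3)]
Unfold 4 (reflect across v@4): 32 holes -> [(4, 0), (4, 1), (4, 2), (4, 3), (4, 4), (4, 5), (4, 6), (4, 7), (7, 0), (7, 1), (7, 2), (7, 3), (7, 4), (7, 5), (7, 6), (7, 7), (8, 0), (8, 1), (8, 2), (8, 3), (8, 4), (8, 5), (8, 6), (8, 7), (11, 0), (11, 1), (11, 2), (11, 3), (11, 4), (11, 5), (11, 6), (11, 7)]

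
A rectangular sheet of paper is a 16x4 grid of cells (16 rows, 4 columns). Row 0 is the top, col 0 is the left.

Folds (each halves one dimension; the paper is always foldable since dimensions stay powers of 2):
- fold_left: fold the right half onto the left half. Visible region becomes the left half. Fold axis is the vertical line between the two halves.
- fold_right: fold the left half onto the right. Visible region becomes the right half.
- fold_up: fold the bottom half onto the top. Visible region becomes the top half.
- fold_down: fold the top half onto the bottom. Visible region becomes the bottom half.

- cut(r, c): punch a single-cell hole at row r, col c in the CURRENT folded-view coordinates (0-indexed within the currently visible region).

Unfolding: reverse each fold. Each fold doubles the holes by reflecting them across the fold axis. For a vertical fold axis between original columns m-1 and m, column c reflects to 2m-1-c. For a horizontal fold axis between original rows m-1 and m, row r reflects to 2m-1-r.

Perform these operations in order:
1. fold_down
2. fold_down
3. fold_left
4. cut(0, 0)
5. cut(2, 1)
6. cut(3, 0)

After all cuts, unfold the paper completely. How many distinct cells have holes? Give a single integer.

Answer: 24

Derivation:
Op 1 fold_down: fold axis h@8; visible region now rows[8,16) x cols[0,4) = 8x4
Op 2 fold_down: fold axis h@12; visible region now rows[12,16) x cols[0,4) = 4x4
Op 3 fold_left: fold axis v@2; visible region now rows[12,16) x cols[0,2) = 4x2
Op 4 cut(0, 0): punch at orig (12,0); cuts so far [(12, 0)]; region rows[12,16) x cols[0,2) = 4x2
Op 5 cut(2, 1): punch at orig (14,1); cuts so far [(12, 0), (14, 1)]; region rows[12,16) x cols[0,2) = 4x2
Op 6 cut(3, 0): punch at orig (15,0); cuts so far [(12, 0), (14, 1), (15, 0)]; region rows[12,16) x cols[0,2) = 4x2
Unfold 1 (reflect across v@2): 6 holes -> [(12, 0), (12, 3), (14, 1), (14, 2), (15, 0), (15, 3)]
Unfold 2 (reflect across h@12): 12 holes -> [(8, 0), (8, 3), (9, 1), (9, 2), (11, 0), (11, 3), (12, 0), (12, 3), (14, 1), (14, 2), (15, 0), (15, 3)]
Unfold 3 (reflect across h@8): 24 holes -> [(0, 0), (0, 3), (1, 1), (1, 2), (3, 0), (3, 3), (4, 0), (4, 3), (6, 1), (6, 2), (7, 0), (7, 3), (8, 0), (8, 3), (9, 1), (9, 2), (11, 0), (11, 3), (12, 0), (12, 3), (14, 1), (14, 2), (15, 0), (15, 3)]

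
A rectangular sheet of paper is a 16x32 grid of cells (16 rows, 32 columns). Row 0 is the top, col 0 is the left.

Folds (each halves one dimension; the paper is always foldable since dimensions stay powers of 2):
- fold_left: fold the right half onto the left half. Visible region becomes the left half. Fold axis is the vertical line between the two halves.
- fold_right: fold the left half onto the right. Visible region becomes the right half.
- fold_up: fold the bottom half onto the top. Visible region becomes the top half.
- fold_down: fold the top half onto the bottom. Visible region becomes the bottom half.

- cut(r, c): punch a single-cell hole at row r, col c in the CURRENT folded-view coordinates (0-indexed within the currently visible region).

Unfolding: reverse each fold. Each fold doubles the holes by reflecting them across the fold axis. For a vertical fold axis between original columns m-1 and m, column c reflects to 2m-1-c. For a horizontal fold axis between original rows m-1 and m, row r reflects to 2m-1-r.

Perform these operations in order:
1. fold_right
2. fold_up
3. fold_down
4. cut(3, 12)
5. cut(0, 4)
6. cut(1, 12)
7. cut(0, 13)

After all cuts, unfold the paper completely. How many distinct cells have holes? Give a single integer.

Op 1 fold_right: fold axis v@16; visible region now rows[0,16) x cols[16,32) = 16x16
Op 2 fold_up: fold axis h@8; visible region now rows[0,8) x cols[16,32) = 8x16
Op 3 fold_down: fold axis h@4; visible region now rows[4,8) x cols[16,32) = 4x16
Op 4 cut(3, 12): punch at orig (7,28); cuts so far [(7, 28)]; region rows[4,8) x cols[16,32) = 4x16
Op 5 cut(0, 4): punch at orig (4,20); cuts so far [(4, 20), (7, 28)]; region rows[4,8) x cols[16,32) = 4x16
Op 6 cut(1, 12): punch at orig (5,28); cuts so far [(4, 20), (5, 28), (7, 28)]; region rows[4,8) x cols[16,32) = 4x16
Op 7 cut(0, 13): punch at orig (4,29); cuts so far [(4, 20), (4, 29), (5, 28), (7, 28)]; region rows[4,8) x cols[16,32) = 4x16
Unfold 1 (reflect across h@4): 8 holes -> [(0, 28), (2, 28), (3, 20), (3, 29), (4, 20), (4, 29), (5, 28), (7, 28)]
Unfold 2 (reflect across h@8): 16 holes -> [(0, 28), (2, 28), (3, 20), (3, 29), (4, 20), (4, 29), (5, 28), (7, 28), (8, 28), (10, 28), (11, 20), (11, 29), (12, 20), (12, 29), (13, 28), (15, 28)]
Unfold 3 (reflect across v@16): 32 holes -> [(0, 3), (0, 28), (2, 3), (2, 28), (3, 2), (3, 11), (3, 20), (3, 29), (4, 2), (4, 11), (4, 20), (4, 29), (5, 3), (5, 28), (7, 3), (7, 28), (8, 3), (8, 28), (10, 3), (10, 28), (11, 2), (11, 11), (11, 20), (11, 29), (12, 2), (12, 11), (12, 20), (12, 29), (13, 3), (13, 28), (15, 3), (15, 28)]

Answer: 32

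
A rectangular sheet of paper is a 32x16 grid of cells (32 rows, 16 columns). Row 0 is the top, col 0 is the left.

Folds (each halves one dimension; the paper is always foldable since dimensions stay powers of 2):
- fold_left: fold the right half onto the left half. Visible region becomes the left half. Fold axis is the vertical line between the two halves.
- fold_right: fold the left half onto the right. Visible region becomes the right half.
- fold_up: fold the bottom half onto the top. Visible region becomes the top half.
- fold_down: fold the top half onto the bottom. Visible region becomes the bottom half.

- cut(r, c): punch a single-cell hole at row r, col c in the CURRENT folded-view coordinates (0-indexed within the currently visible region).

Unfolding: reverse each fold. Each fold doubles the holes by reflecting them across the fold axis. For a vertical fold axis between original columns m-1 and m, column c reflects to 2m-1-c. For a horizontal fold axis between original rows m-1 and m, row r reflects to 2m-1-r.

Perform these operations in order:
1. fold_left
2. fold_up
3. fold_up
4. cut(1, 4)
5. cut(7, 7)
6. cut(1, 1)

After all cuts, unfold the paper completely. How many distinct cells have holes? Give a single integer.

Op 1 fold_left: fold axis v@8; visible region now rows[0,32) x cols[0,8) = 32x8
Op 2 fold_up: fold axis h@16; visible region now rows[0,16) x cols[0,8) = 16x8
Op 3 fold_up: fold axis h@8; visible region now rows[0,8) x cols[0,8) = 8x8
Op 4 cut(1, 4): punch at orig (1,4); cuts so far [(1, 4)]; region rows[0,8) x cols[0,8) = 8x8
Op 5 cut(7, 7): punch at orig (7,7); cuts so far [(1, 4), (7, 7)]; region rows[0,8) x cols[0,8) = 8x8
Op 6 cut(1, 1): punch at orig (1,1); cuts so far [(1, 1), (1, 4), (7, 7)]; region rows[0,8) x cols[0,8) = 8x8
Unfold 1 (reflect across h@8): 6 holes -> [(1, 1), (1, 4), (7, 7), (8, 7), (14, 1), (14, 4)]
Unfold 2 (reflect across h@16): 12 holes -> [(1, 1), (1, 4), (7, 7), (8, 7), (14, 1), (14, 4), (17, 1), (17, 4), (23, 7), (24, 7), (30, 1), (30, 4)]
Unfold 3 (reflect across v@8): 24 holes -> [(1, 1), (1, 4), (1, 11), (1, 14), (7, 7), (7, 8), (8, 7), (8, 8), (14, 1), (14, 4), (14, 11), (14, 14), (17, 1), (17, 4), (17, 11), (17, 14), (23, 7), (23, 8), (24, 7), (24, 8), (30, 1), (30, 4), (30, 11), (30, 14)]

Answer: 24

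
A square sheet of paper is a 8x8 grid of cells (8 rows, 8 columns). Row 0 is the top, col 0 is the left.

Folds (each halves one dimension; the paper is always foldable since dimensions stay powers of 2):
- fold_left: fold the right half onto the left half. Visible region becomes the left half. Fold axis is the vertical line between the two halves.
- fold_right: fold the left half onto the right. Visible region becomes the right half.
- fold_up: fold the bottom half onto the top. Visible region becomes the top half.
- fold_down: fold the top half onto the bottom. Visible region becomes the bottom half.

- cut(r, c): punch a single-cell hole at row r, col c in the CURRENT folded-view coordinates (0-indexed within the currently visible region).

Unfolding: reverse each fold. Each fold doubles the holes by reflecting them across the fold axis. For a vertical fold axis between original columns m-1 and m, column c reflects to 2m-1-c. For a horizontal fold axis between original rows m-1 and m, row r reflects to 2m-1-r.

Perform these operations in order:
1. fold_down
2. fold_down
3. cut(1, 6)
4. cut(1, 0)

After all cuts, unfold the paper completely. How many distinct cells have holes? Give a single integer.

Answer: 8

Derivation:
Op 1 fold_down: fold axis h@4; visible region now rows[4,8) x cols[0,8) = 4x8
Op 2 fold_down: fold axis h@6; visible region now rows[6,8) x cols[0,8) = 2x8
Op 3 cut(1, 6): punch at orig (7,6); cuts so far [(7, 6)]; region rows[6,8) x cols[0,8) = 2x8
Op 4 cut(1, 0): punch at orig (7,0); cuts so far [(7, 0), (7, 6)]; region rows[6,8) x cols[0,8) = 2x8
Unfold 1 (reflect across h@6): 4 holes -> [(4, 0), (4, 6), (7, 0), (7, 6)]
Unfold 2 (reflect across h@4): 8 holes -> [(0, 0), (0, 6), (3, 0), (3, 6), (4, 0), (4, 6), (7, 0), (7, 6)]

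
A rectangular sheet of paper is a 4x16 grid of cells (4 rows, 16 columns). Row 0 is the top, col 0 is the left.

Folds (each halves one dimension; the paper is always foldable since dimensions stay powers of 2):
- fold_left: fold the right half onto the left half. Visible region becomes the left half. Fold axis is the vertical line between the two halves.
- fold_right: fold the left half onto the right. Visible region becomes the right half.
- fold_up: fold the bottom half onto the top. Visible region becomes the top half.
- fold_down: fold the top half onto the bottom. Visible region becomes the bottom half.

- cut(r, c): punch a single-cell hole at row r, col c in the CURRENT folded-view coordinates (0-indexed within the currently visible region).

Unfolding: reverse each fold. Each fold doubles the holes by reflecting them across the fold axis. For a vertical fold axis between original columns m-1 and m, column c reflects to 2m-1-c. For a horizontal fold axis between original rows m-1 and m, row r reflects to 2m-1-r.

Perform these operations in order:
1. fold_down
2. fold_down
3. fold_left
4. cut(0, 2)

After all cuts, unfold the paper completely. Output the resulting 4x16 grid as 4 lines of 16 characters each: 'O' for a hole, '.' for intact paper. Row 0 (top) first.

Answer: ..O..........O..
..O..........O..
..O..........O..
..O..........O..

Derivation:
Op 1 fold_down: fold axis h@2; visible region now rows[2,4) x cols[0,16) = 2x16
Op 2 fold_down: fold axis h@3; visible region now rows[3,4) x cols[0,16) = 1x16
Op 3 fold_left: fold axis v@8; visible region now rows[3,4) x cols[0,8) = 1x8
Op 4 cut(0, 2): punch at orig (3,2); cuts so far [(3, 2)]; region rows[3,4) x cols[0,8) = 1x8
Unfold 1 (reflect across v@8): 2 holes -> [(3, 2), (3, 13)]
Unfold 2 (reflect across h@3): 4 holes -> [(2, 2), (2, 13), (3, 2), (3, 13)]
Unfold 3 (reflect across h@2): 8 holes -> [(0, 2), (0, 13), (1, 2), (1, 13), (2, 2), (2, 13), (3, 2), (3, 13)]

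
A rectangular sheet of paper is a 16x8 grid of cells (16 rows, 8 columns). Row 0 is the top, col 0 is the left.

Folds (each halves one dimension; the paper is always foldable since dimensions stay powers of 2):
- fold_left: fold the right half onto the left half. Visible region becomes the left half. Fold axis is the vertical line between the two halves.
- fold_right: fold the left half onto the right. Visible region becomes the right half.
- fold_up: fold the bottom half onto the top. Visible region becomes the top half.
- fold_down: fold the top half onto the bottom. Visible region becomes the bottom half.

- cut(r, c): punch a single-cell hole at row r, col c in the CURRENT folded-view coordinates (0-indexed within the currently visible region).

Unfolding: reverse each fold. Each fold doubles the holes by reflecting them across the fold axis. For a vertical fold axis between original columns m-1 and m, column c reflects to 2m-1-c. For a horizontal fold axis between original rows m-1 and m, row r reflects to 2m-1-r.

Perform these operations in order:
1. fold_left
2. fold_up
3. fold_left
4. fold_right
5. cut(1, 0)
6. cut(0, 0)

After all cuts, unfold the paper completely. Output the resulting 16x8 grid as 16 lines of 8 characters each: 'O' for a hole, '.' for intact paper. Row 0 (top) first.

Answer: OOOOOOOO
OOOOOOOO
........
........
........
........
........
........
........
........
........
........
........
........
OOOOOOOO
OOOOOOOO

Derivation:
Op 1 fold_left: fold axis v@4; visible region now rows[0,16) x cols[0,4) = 16x4
Op 2 fold_up: fold axis h@8; visible region now rows[0,8) x cols[0,4) = 8x4
Op 3 fold_left: fold axis v@2; visible region now rows[0,8) x cols[0,2) = 8x2
Op 4 fold_right: fold axis v@1; visible region now rows[0,8) x cols[1,2) = 8x1
Op 5 cut(1, 0): punch at orig (1,1); cuts so far [(1, 1)]; region rows[0,8) x cols[1,2) = 8x1
Op 6 cut(0, 0): punch at orig (0,1); cuts so far [(0, 1), (1, 1)]; region rows[0,8) x cols[1,2) = 8x1
Unfold 1 (reflect across v@1): 4 holes -> [(0, 0), (0, 1), (1, 0), (1, 1)]
Unfold 2 (reflect across v@2): 8 holes -> [(0, 0), (0, 1), (0, 2), (0, 3), (1, 0), (1, 1), (1, 2), (1, 3)]
Unfold 3 (reflect across h@8): 16 holes -> [(0, 0), (0, 1), (0, 2), (0, 3), (1, 0), (1, 1), (1, 2), (1, 3), (14, 0), (14, 1), (14, 2), (14, 3), (15, 0), (15, 1), (15, 2), (15, 3)]
Unfold 4 (reflect across v@4): 32 holes -> [(0, 0), (0, 1), (0, 2), (0, 3), (0, 4), (0, 5), (0, 6), (0, 7), (1, 0), (1, 1), (1, 2), (1, 3), (1, 4), (1, 5), (1, 6), (1, 7), (14, 0), (14, 1), (14, 2), (14, 3), (14, 4), (14, 5), (14, 6), (14, 7), (15, 0), (15, 1), (15, 2), (15, 3), (15, 4), (15, 5), (15, 6), (15, 7)]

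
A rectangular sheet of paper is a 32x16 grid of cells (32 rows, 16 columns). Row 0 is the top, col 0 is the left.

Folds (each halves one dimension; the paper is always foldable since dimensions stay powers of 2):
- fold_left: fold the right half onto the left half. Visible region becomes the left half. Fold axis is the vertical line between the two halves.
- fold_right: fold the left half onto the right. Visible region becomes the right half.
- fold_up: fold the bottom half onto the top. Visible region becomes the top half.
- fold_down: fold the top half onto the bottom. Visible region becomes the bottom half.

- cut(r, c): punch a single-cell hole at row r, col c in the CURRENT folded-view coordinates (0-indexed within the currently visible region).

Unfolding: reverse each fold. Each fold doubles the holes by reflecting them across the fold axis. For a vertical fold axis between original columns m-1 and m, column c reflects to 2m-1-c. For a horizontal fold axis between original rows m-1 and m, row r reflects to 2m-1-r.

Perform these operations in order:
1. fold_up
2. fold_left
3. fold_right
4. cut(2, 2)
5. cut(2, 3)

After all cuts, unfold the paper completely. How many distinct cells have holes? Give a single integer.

Op 1 fold_up: fold axis h@16; visible region now rows[0,16) x cols[0,16) = 16x16
Op 2 fold_left: fold axis v@8; visible region now rows[0,16) x cols[0,8) = 16x8
Op 3 fold_right: fold axis v@4; visible region now rows[0,16) x cols[4,8) = 16x4
Op 4 cut(2, 2): punch at orig (2,6); cuts so far [(2, 6)]; region rows[0,16) x cols[4,8) = 16x4
Op 5 cut(2, 3): punch at orig (2,7); cuts so far [(2, 6), (2, 7)]; region rows[0,16) x cols[4,8) = 16x4
Unfold 1 (reflect across v@4): 4 holes -> [(2, 0), (2, 1), (2, 6), (2, 7)]
Unfold 2 (reflect across v@8): 8 holes -> [(2, 0), (2, 1), (2, 6), (2, 7), (2, 8), (2, 9), (2, 14), (2, 15)]
Unfold 3 (reflect across h@16): 16 holes -> [(2, 0), (2, 1), (2, 6), (2, 7), (2, 8), (2, 9), (2, 14), (2, 15), (29, 0), (29, 1), (29, 6), (29, 7), (29, 8), (29, 9), (29, 14), (29, 15)]

Answer: 16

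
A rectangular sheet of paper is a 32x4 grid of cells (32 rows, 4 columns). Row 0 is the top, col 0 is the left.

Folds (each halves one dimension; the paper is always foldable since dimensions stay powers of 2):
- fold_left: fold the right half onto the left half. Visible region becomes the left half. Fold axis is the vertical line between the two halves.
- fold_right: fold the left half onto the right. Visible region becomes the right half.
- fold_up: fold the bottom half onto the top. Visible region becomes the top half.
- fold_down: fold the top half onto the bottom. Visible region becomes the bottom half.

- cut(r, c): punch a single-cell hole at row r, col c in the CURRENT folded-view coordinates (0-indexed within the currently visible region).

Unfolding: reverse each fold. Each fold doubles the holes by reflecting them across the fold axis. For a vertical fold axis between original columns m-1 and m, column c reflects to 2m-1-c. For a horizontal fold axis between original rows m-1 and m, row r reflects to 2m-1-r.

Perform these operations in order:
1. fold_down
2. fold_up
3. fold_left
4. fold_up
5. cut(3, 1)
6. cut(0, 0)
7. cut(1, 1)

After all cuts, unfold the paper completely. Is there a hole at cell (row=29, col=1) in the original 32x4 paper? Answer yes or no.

Op 1 fold_down: fold axis h@16; visible region now rows[16,32) x cols[0,4) = 16x4
Op 2 fold_up: fold axis h@24; visible region now rows[16,24) x cols[0,4) = 8x4
Op 3 fold_left: fold axis v@2; visible region now rows[16,24) x cols[0,2) = 8x2
Op 4 fold_up: fold axis h@20; visible region now rows[16,20) x cols[0,2) = 4x2
Op 5 cut(3, 1): punch at orig (19,1); cuts so far [(19, 1)]; region rows[16,20) x cols[0,2) = 4x2
Op 6 cut(0, 0): punch at orig (16,0); cuts so far [(16, 0), (19, 1)]; region rows[16,20) x cols[0,2) = 4x2
Op 7 cut(1, 1): punch at orig (17,1); cuts so far [(16, 0), (17, 1), (19, 1)]; region rows[16,20) x cols[0,2) = 4x2
Unfold 1 (reflect across h@20): 6 holes -> [(16, 0), (17, 1), (19, 1), (20, 1), (22, 1), (23, 0)]
Unfold 2 (reflect across v@2): 12 holes -> [(16, 0), (16, 3), (17, 1), (17, 2), (19, 1), (19, 2), (20, 1), (20, 2), (22, 1), (22, 2), (23, 0), (23, 3)]
Unfold 3 (reflect across h@24): 24 holes -> [(16, 0), (16, 3), (17, 1), (17, 2), (19, 1), (19, 2), (20, 1), (20, 2), (22, 1), (22, 2), (23, 0), (23, 3), (24, 0), (24, 3), (25, 1), (25, 2), (27, 1), (27, 2), (28, 1), (28, 2), (30, 1), (30, 2), (31, 0), (31, 3)]
Unfold 4 (reflect across h@16): 48 holes -> [(0, 0), (0, 3), (1, 1), (1, 2), (3, 1), (3, 2), (4, 1), (4, 2), (6, 1), (6, 2), (7, 0), (7, 3), (8, 0), (8, 3), (9, 1), (9, 2), (11, 1), (11, 2), (12, 1), (12, 2), (14, 1), (14, 2), (15, 0), (15, 3), (16, 0), (16, 3), (17, 1), (17, 2), (19, 1), (19, 2), (20, 1), (20, 2), (22, 1), (22, 2), (23, 0), (23, 3), (24, 0), (24, 3), (25, 1), (25, 2), (27, 1), (27, 2), (28, 1), (28, 2), (30, 1), (30, 2), (31, 0), (31, 3)]
Holes: [(0, 0), (0, 3), (1, 1), (1, 2), (3, 1), (3, 2), (4, 1), (4, 2), (6, 1), (6, 2), (7, 0), (7, 3), (8, 0), (8, 3), (9, 1), (9, 2), (11, 1), (11, 2), (12, 1), (12, 2), (14, 1), (14, 2), (15, 0), (15, 3), (16, 0), (16, 3), (17, 1), (17, 2), (19, 1), (19, 2), (20, 1), (20, 2), (22, 1), (22, 2), (23, 0), (23, 3), (24, 0), (24, 3), (25, 1), (25, 2), (27, 1), (27, 2), (28, 1), (28, 2), (30, 1), (30, 2), (31, 0), (31, 3)]

Answer: no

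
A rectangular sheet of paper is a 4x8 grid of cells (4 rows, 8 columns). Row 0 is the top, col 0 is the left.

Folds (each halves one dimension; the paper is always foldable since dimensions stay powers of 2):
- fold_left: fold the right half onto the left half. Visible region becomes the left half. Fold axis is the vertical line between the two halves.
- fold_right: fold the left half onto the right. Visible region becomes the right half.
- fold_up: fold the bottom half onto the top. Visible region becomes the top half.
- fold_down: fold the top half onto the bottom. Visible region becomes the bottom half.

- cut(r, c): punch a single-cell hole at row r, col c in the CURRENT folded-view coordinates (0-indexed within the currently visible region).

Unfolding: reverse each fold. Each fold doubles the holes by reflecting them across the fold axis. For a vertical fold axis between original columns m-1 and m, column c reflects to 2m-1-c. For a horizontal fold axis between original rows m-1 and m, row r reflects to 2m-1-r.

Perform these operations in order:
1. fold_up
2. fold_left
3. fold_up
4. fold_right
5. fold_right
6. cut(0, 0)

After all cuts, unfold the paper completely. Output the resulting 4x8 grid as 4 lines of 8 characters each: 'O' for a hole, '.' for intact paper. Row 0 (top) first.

Answer: OOOOOOOO
OOOOOOOO
OOOOOOOO
OOOOOOOO

Derivation:
Op 1 fold_up: fold axis h@2; visible region now rows[0,2) x cols[0,8) = 2x8
Op 2 fold_left: fold axis v@4; visible region now rows[0,2) x cols[0,4) = 2x4
Op 3 fold_up: fold axis h@1; visible region now rows[0,1) x cols[0,4) = 1x4
Op 4 fold_right: fold axis v@2; visible region now rows[0,1) x cols[2,4) = 1x2
Op 5 fold_right: fold axis v@3; visible region now rows[0,1) x cols[3,4) = 1x1
Op 6 cut(0, 0): punch at orig (0,3); cuts so far [(0, 3)]; region rows[0,1) x cols[3,4) = 1x1
Unfold 1 (reflect across v@3): 2 holes -> [(0, 2), (0, 3)]
Unfold 2 (reflect across v@2): 4 holes -> [(0, 0), (0, 1), (0, 2), (0, 3)]
Unfold 3 (reflect across h@1): 8 holes -> [(0, 0), (0, 1), (0, 2), (0, 3), (1, 0), (1, 1), (1, 2), (1, 3)]
Unfold 4 (reflect across v@4): 16 holes -> [(0, 0), (0, 1), (0, 2), (0, 3), (0, 4), (0, 5), (0, 6), (0, 7), (1, 0), (1, 1), (1, 2), (1, 3), (1, 4), (1, 5), (1, 6), (1, 7)]
Unfold 5 (reflect across h@2): 32 holes -> [(0, 0), (0, 1), (0, 2), (0, 3), (0, 4), (0, 5), (0, 6), (0, 7), (1, 0), (1, 1), (1, 2), (1, 3), (1, 4), (1, 5), (1, 6), (1, 7), (2, 0), (2, 1), (2, 2), (2, 3), (2, 4), (2, 5), (2, 6), (2, 7), (3, 0), (3, 1), (3, 2), (3, 3), (3, 4), (3, 5), (3, 6), (3, 7)]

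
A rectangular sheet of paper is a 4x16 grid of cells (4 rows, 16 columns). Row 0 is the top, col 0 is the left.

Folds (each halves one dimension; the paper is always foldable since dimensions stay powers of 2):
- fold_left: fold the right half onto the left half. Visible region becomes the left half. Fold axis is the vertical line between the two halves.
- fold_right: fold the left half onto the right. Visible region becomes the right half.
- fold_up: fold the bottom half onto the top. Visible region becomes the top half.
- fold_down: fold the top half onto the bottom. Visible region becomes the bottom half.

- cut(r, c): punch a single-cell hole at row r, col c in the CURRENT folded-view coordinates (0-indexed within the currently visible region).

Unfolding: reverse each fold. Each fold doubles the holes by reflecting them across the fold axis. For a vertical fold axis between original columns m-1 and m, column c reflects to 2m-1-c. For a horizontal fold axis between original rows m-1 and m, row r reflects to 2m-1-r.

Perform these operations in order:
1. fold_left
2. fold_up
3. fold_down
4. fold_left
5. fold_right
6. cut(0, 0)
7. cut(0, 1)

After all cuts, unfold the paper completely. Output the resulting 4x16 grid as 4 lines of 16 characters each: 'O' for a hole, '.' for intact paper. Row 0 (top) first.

Answer: OOOOOOOOOOOOOOOO
OOOOOOOOOOOOOOOO
OOOOOOOOOOOOOOOO
OOOOOOOOOOOOOOOO

Derivation:
Op 1 fold_left: fold axis v@8; visible region now rows[0,4) x cols[0,8) = 4x8
Op 2 fold_up: fold axis h@2; visible region now rows[0,2) x cols[0,8) = 2x8
Op 3 fold_down: fold axis h@1; visible region now rows[1,2) x cols[0,8) = 1x8
Op 4 fold_left: fold axis v@4; visible region now rows[1,2) x cols[0,4) = 1x4
Op 5 fold_right: fold axis v@2; visible region now rows[1,2) x cols[2,4) = 1x2
Op 6 cut(0, 0): punch at orig (1,2); cuts so far [(1, 2)]; region rows[1,2) x cols[2,4) = 1x2
Op 7 cut(0, 1): punch at orig (1,3); cuts so far [(1, 2), (1, 3)]; region rows[1,2) x cols[2,4) = 1x2
Unfold 1 (reflect across v@2): 4 holes -> [(1, 0), (1, 1), (1, 2), (1, 3)]
Unfold 2 (reflect across v@4): 8 holes -> [(1, 0), (1, 1), (1, 2), (1, 3), (1, 4), (1, 5), (1, 6), (1, 7)]
Unfold 3 (reflect across h@1): 16 holes -> [(0, 0), (0, 1), (0, 2), (0, 3), (0, 4), (0, 5), (0, 6), (0, 7), (1, 0), (1, 1), (1, 2), (1, 3), (1, 4), (1, 5), (1, 6), (1, 7)]
Unfold 4 (reflect across h@2): 32 holes -> [(0, 0), (0, 1), (0, 2), (0, 3), (0, 4), (0, 5), (0, 6), (0, 7), (1, 0), (1, 1), (1, 2), (1, 3), (1, 4), (1, 5), (1, 6), (1, 7), (2, 0), (2, 1), (2, 2), (2, 3), (2, 4), (2, 5), (2, 6), (2, 7), (3, 0), (3, 1), (3, 2), (3, 3), (3, 4), (3, 5), (3, 6), (3, 7)]
Unfold 5 (reflect across v@8): 64 holes -> [(0, 0), (0, 1), (0, 2), (0, 3), (0, 4), (0, 5), (0, 6), (0, 7), (0, 8), (0, 9), (0, 10), (0, 11), (0, 12), (0, 13), (0, 14), (0, 15), (1, 0), (1, 1), (1, 2), (1, 3), (1, 4), (1, 5), (1, 6), (1, 7), (1, 8), (1, 9), (1, 10), (1, 11), (1, 12), (1, 13), (1, 14), (1, 15), (2, 0), (2, 1), (2, 2), (2, 3), (2, 4), (2, 5), (2, 6), (2, 7), (2, 8), (2, 9), (2, 10), (2, 11), (2, 12), (2, 13), (2, 14), (2, 15), (3, 0), (3, 1), (3, 2), (3, 3), (3, 4), (3, 5), (3, 6), (3, 7), (3, 8), (3, 9), (3, 10), (3, 11), (3, 12), (3, 13), (3, 14), (3, 15)]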